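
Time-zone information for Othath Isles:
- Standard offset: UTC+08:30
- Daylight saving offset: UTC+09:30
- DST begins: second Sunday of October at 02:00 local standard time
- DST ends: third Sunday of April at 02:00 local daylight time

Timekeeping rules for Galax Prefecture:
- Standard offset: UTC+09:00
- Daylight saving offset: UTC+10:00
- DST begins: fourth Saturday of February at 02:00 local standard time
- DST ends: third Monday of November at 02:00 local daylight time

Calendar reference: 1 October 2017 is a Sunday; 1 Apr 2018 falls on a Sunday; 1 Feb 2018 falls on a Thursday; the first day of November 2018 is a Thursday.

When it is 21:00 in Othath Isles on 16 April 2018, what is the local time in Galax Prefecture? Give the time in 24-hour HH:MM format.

1 October 2017 is a Sunday, so the first Sunday is October 1 and the second is October 8.
1 April 2018 is a Sunday, so the first Sunday is April 1 and the third is April 15.
Daylight saving runs 8 October 2017 – 15 April 2018; 16 April 2018 is outside that window, so Othath Isles is on standard time at UTC+08:30.
21:00 Othath Isles − 8h30m = 12:30 UTC.
1 February 2018 is a Thursday, so the first Saturday is February 3 and the fourth is February 24.
1 November 2018 is a Thursday, so the first Monday is November 5 and the third is November 19.
At the standard offset (UTC+09:00), 12:30 UTC + 9h = 21:30 Galax Prefecture standard time.
The standard-time date in Galax Prefecture, 16 April 2018, falls between 24 February and 19 November, so daylight saving is in effect and Galax Prefecture is at UTC+10:00.
12:30 UTC + 10h = 22:30 Galax Prefecture.

22:30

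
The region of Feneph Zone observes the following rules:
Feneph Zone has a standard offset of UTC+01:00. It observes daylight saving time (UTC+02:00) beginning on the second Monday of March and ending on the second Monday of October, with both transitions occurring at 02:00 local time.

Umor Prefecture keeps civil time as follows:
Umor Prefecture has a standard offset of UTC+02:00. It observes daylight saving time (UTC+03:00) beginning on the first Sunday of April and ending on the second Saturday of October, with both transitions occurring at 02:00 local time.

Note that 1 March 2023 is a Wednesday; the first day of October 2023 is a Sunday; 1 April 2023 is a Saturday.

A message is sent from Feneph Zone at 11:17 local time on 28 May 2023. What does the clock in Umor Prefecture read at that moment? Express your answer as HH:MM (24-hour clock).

1 March 2023 is a Wednesday, so the first Monday is March 6 and the second is March 13.
1 October 2023 is a Sunday, so the first Monday is October 2 and the second is October 9.
28 May 2023 lies within the daylight-saving period (13 March – 9 October), so Feneph Zone is on daylight time, UTC+02:00.
11:17 Feneph Zone − 2h = 09:17 UTC.
1 April 2023 is a Saturday, so the first Sunday is April 2.
1 October 2023 is a Sunday, so the first Saturday is October 7 and the second is October 14.
At the standard offset (UTC+02:00), 09:17 UTC + 2h = 11:17 Umor Prefecture standard time.
The standard-time date in Umor Prefecture, 28 May 2023, lies within the daylight-saving period (2 April – 14 October), so Umor Prefecture is on daylight time, UTC+03:00.
09:17 UTC + 3h = 12:17 Umor Prefecture.

12:17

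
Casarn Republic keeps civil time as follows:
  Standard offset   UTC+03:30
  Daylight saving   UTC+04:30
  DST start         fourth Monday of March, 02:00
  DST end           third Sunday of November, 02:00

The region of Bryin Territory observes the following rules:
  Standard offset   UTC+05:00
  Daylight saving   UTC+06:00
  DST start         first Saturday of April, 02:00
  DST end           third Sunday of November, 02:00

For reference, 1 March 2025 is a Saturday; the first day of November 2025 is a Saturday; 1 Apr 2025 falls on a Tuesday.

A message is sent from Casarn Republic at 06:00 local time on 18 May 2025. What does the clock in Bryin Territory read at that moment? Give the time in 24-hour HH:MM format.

1 March 2025 is a Saturday, so the first Monday is March 3 and the fourth is March 24.
1 November 2025 is a Saturday, so the first Sunday is November 2 and the third is November 16.
Daylight saving runs 24 March – 16 November; 18 May 2025 is inside that window, so Casarn Republic is at UTC+04:30.
06:00 Casarn Republic − 4h30m = 01:30 UTC.
1 April 2025 is a Tuesday, so the first Saturday is April 5.
1 November 2025 is a Saturday, so the first Sunday is November 2 and the third is November 16.
At the standard offset (UTC+05:00), 01:30 UTC + 5h = 06:30 Bryin Territory standard time.
Daylight saving runs 5 April – 16 November; the standard-time date in Bryin Territory, 18 May 2025, is inside that window, so Bryin Territory is at UTC+06:00.
01:30 UTC + 6h = 07:30 Bryin Territory.

07:30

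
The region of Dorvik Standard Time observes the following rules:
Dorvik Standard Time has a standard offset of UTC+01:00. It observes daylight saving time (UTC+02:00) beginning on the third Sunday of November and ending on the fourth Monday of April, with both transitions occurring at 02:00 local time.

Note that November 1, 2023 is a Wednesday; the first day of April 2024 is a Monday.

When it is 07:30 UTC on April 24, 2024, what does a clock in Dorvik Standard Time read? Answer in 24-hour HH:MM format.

08:30

1 November 2023 is a Wednesday, so the first Sunday is November 5 and the third is November 19.
1 April 2024 is a Monday, so the first Monday is April 1 and the fourth is April 22.
At the standard offset (UTC+01:00), 07:30 UTC + 1h = 08:30 Dorvik Standard Time standard time.
The standard-time date in Dorvik Standard Time, April 24, 2024, does not fall between 19 November 2023 and 22 April 2024, so daylight saving is not in effect and Dorvik Standard Time is at UTC+01:00.
07:30 UTC + 1h = 08:30 local.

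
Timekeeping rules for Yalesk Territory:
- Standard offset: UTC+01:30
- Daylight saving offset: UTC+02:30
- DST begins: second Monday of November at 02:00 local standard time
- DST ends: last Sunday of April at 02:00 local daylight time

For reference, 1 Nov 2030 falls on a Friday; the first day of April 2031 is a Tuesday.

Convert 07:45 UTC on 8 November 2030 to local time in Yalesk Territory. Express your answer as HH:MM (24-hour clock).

09:15

1 November 2030 is a Friday, so the first Monday is November 4 and the second is November 11.
1 April 2031 is a Tuesday, so Sundays fall on 6, 13, 20, 27; the last is April 27.
At the standard offset (UTC+01:30), 07:45 UTC + 1h30m = 09:15 Yalesk Territory standard time.
Daylight saving runs 11 November 2030 – 27 April 2031; the standard-time date in Yalesk Territory, 8 November 2030, is outside that window, so Yalesk Territory is on standard time at UTC+01:30.
07:45 UTC + 1h30m = 09:15 local.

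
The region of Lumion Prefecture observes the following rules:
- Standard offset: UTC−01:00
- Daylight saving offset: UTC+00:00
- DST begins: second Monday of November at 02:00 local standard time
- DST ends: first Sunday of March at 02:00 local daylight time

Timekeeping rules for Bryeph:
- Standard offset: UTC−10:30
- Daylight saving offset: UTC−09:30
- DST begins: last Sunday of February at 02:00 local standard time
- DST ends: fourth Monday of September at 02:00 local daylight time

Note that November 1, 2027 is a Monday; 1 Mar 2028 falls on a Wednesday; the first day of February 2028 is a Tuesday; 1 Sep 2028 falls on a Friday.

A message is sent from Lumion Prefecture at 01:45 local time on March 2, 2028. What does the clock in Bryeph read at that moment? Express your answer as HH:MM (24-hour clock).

1 November 2027 is a Monday, so the first Monday is November 1 and the second is November 8.
1 March 2028 is a Wednesday, so the first Sunday is March 5.
March 2, 2028 lies within the daylight-saving period (8 November 2027 – 5 March 2028), so Lumion Prefecture is on daylight time, UTC+00:00.
01:45 Lumion Prefecture − 0h = 01:45 UTC.
1 February 2028 is a Tuesday, so Sundays fall on 6, 13, 20, 27; the last is February 27.
1 September 2028 is a Friday, so the first Monday is September 4 and the fourth is September 25.
At the standard offset (UTC−10:30), 01:45 UTC − 10h30m = 15:15 Bryeph standard time (rolling into the previous day, 1 March 2028).
Daylight saving runs 27 February – 25 September; the standard-time date in Bryeph, March 1, 2028, is inside that window, so Bryeph is at UTC−09:30.
01:45 UTC − 9h30m = 16:15 Bryeph (rolling into the previous day, 1 March 2028).

16:15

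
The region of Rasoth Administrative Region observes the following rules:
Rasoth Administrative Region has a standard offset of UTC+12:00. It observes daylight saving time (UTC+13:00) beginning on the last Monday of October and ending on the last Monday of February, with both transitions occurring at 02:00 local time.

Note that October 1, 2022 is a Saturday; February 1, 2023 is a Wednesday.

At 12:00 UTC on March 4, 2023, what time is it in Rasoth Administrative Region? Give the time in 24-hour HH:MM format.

00:00

1 October 2022 is a Saturday, so Mondays fall on 3, 10, 17, 24, 31; the last is October 31.
1 February 2023 is a Wednesday, so Mondays fall on 6, 13, 20, 27; the last is February 27.
At the standard offset (UTC+12:00), 12:00 UTC + 12h = 00:00 Rasoth Administrative Region standard time (rolling into the next day, 5 March 2023).
The standard-time date in Rasoth Administrative Region, March 5, 2023, does not fall between 31 October 2022 and 27 February 2023, so daylight saving is not in effect and Rasoth Administrative Region is at UTC+12:00.
12:00 UTC + 12h = 00:00 local (rolling into the next day, 5 March 2023).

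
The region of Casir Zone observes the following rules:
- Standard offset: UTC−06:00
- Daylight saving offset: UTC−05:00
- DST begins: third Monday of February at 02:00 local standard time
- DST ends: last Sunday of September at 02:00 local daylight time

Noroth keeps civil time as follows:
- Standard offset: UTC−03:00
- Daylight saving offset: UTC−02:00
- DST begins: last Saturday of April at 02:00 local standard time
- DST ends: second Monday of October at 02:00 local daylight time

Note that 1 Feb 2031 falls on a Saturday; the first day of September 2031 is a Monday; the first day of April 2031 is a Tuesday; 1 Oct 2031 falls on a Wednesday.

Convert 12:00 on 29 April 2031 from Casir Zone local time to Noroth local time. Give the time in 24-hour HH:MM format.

1 February 2031 is a Saturday, so the first Monday is February 3 and the third is February 17.
1 September 2031 is a Monday, so Sundays fall on 7, 14, 21, 28; the last is September 28.
29 April 2031 lies within the daylight-saving period (17 February – 28 September), so Casir Zone is on daylight time, UTC−05:00.
12:00 Casir Zone + 5h = 17:00 UTC.
1 April 2031 is a Tuesday, so Saturdays fall on 5, 12, 19, 26; the last is April 26.
1 October 2031 is a Wednesday, so the first Monday is October 6 and the second is October 13.
At the standard offset (UTC−03:00), 17:00 UTC − 3h = 14:00 Noroth standard time.
Daylight saving runs 26 April – 13 October; the standard-time date in Noroth, 29 April 2031, is inside that window, so Noroth is at UTC−02:00.
17:00 UTC − 2h = 15:00 Noroth.

15:00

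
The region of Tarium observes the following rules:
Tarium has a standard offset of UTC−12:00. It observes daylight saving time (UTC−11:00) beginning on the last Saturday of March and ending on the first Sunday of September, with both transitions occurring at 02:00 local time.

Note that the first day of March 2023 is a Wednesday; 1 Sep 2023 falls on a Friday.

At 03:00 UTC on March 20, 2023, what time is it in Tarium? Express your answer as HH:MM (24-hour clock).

15:00

1 March 2023 is a Wednesday, so Saturdays fall on 4, 11, 18, 25; the last is March 25.
1 September 2023 is a Friday, so the first Sunday is September 3.
At the standard offset (UTC−12:00), 03:00 UTC − 12h = 15:00 Tarium standard time (rolling into the previous day, 19 March 2023).
Daylight saving runs 25 March – 3 September; the standard-time date in Tarium, March 19, 2023, is outside that window, so Tarium is on standard time at UTC−12:00.
03:00 UTC − 12h = 15:00 local (rolling into the previous day, 19 March 2023).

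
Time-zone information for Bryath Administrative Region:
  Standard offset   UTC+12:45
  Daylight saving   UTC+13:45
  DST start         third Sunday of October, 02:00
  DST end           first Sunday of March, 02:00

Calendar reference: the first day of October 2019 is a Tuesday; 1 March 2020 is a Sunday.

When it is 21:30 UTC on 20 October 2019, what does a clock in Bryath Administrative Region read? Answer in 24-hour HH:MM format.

1 October 2019 is a Tuesday, so the first Sunday is October 6 and the third is October 20.
1 March 2020 is a Sunday, so the first Sunday is March 1.
At the standard offset (UTC+12:45), 21:30 UTC + 12h45m = 10:15 Bryath Administrative Region standard time (rolling into the next day, 21 October 2019).
Daylight saving runs 20 October 2019 – 1 March 2020; the standard-time date in Bryath Administrative Region, 21 October 2019, is inside that window, so Bryath Administrative Region is at UTC+13:45.
21:30 UTC + 13h45m = 11:15 local (rolling into the next day, 21 October 2019).

11:15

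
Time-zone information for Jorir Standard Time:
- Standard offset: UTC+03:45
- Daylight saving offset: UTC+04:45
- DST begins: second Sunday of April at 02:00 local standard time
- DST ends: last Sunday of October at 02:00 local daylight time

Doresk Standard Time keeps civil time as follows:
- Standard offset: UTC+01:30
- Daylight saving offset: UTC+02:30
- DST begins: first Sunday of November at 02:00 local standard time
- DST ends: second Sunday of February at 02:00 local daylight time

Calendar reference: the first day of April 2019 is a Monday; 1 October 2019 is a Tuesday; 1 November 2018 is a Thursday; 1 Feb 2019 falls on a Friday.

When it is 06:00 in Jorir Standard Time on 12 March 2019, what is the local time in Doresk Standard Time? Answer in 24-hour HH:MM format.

1 April 2019 is a Monday, so the first Sunday is April 7 and the second is April 14.
1 October 2019 is a Tuesday, so Sundays fall on 6, 13, 20, 27; the last is October 27.
12 March 2019 is outside the daylight-saving period (14 April – 27 October), so Jorir Standard Time is on standard time, UTC+03:45.
06:00 Jorir Standard Time − 3h45m = 02:15 UTC.
1 November 2018 is a Thursday, so the first Sunday is November 4.
1 February 2019 is a Friday, so the first Sunday is February 3 and the second is February 10.
At the standard offset (UTC+01:30), 02:15 UTC + 1h30m = 03:45 Doresk Standard Time standard time.
The standard-time date in Doresk Standard Time, 12 March 2019, is outside the daylight-saving period (4 November 2018 – 10 February 2019), so Doresk Standard Time is on standard time, UTC+01:30.
02:15 UTC + 1h30m = 03:45 Doresk Standard Time.

03:45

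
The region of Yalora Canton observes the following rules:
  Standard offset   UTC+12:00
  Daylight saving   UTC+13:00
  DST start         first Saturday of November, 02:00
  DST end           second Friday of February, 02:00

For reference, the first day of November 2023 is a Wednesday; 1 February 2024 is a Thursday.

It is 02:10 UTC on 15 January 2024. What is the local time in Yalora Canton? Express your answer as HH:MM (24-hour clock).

15:10

1 November 2023 is a Wednesday, so the first Saturday is November 4.
1 February 2024 is a Thursday, so the first Friday is February 2 and the second is February 9.
At the standard offset (UTC+12:00), 02:10 UTC + 12h = 14:10 Yalora Canton standard time.
Daylight saving runs 4 November 2023 – 9 February 2024; the standard-time date in Yalora Canton, 15 January 2024, is inside that window, so Yalora Canton is at UTC+13:00.
02:10 UTC + 13h = 15:10 local.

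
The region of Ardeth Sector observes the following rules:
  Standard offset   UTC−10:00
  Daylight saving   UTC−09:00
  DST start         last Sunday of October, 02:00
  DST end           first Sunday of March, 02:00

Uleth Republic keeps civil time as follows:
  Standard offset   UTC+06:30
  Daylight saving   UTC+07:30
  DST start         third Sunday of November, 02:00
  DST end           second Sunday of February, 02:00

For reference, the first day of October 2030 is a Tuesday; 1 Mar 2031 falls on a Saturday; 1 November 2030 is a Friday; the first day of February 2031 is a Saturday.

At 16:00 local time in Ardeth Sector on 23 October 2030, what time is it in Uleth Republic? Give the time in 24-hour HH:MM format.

1 October 2030 is a Tuesday, so Sundays fall on 6, 13, 20, 27; the last is October 27.
1 March 2031 is a Saturday, so the first Sunday is March 2.
Daylight saving runs 27 October 2030 – 2 March 2031; 23 October 2030 is outside that window, so Ardeth Sector is on standard time at UTC−10:00.
16:00 Ardeth Sector + 10h = 02:00 UTC (rolling into the next day, 24 October 2030).
1 November 2030 is a Friday, so the first Sunday is November 3 and the third is November 17.
1 February 2031 is a Saturday, so the first Sunday is February 2 and the second is February 9.
At the standard offset (UTC+06:30), 02:00 UTC + 6h30m = 08:30 Uleth Republic standard time.
The standard-time date in Uleth Republic, 24 October 2030, is outside the daylight-saving period (17 November 2030 – 9 February 2031), so Uleth Republic is on standard time, UTC+06:30.
02:00 UTC + 6h30m = 08:30 Uleth Republic.

08:30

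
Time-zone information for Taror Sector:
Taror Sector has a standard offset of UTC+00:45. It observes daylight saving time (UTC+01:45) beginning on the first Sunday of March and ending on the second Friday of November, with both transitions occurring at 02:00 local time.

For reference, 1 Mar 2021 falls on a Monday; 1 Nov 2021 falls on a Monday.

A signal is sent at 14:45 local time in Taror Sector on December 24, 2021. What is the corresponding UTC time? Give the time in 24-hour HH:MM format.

14:00

1 March 2021 is a Monday, so the first Sunday is March 7.
1 November 2021 is a Monday, so the first Friday is November 5 and the second is November 12.
December 24, 2021 is outside the daylight-saving period (7 March – 12 November), so Taror Sector is on standard time, UTC+00:45.
14:45 local − 0h45m = 14:00 UTC.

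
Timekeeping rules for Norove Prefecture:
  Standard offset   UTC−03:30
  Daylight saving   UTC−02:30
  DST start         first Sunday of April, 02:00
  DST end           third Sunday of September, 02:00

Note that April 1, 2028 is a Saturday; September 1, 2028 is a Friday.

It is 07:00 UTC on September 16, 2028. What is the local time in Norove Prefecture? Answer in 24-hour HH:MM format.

1 April 2028 is a Saturday, so the first Sunday is April 2.
1 September 2028 is a Friday, so the first Sunday is September 3 and the third is September 17.
At the standard offset (UTC−03:30), 07:00 UTC − 3h30m = 03:30 Norove Prefecture standard time.
Daylight saving runs 2 April – 17 September; the standard-time date in Norove Prefecture, September 16, 2028, is inside that window, so Norove Prefecture is at UTC−02:30.
07:00 UTC − 2h30m = 04:30 local.

04:30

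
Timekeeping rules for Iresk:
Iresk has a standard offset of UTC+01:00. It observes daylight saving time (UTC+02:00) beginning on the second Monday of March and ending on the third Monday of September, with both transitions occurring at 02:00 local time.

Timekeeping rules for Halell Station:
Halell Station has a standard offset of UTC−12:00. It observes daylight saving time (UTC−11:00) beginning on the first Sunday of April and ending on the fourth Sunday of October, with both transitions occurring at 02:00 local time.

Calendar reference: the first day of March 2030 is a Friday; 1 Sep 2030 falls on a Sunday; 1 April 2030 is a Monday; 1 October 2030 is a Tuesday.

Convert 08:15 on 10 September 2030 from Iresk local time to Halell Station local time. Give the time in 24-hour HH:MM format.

19:15

1 March 2030 is a Friday, so the first Monday is March 4 and the second is March 11.
1 September 2030 is a Sunday, so the first Monday is September 2 and the third is September 16.
Daylight saving runs 11 March – 16 September; 10 September 2030 is inside that window, so Iresk is at UTC+02:00.
08:15 Iresk − 2h = 06:15 UTC.
1 April 2030 is a Monday, so the first Sunday is April 7.
1 October 2030 is a Tuesday, so the first Sunday is October 6 and the fourth is October 27.
At the standard offset (UTC−12:00), 06:15 UTC − 12h = 18:15 Halell Station standard time (rolling into the previous day, 9 September 2030).
Daylight saving runs 7 April – 27 October; the standard-time date in Halell Station, 9 September 2030, is inside that window, so Halell Station is at UTC−11:00.
06:15 UTC − 11h = 19:15 Halell Station (rolling into the previous day, 9 September 2030).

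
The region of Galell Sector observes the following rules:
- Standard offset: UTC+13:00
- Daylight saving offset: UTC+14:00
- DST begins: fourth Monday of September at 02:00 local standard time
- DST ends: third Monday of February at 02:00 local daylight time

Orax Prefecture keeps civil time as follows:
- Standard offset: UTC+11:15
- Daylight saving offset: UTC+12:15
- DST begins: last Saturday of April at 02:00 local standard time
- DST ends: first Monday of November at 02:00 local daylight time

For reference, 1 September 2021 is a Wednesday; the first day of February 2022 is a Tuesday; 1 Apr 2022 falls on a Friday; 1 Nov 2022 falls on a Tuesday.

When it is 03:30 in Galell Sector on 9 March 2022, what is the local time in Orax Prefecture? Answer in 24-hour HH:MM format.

01:45

1 September 2021 is a Wednesday, so the first Monday is September 6 and the fourth is September 27.
1 February 2022 is a Tuesday, so the first Monday is February 7 and the third is February 21.
9 March 2022 does not fall between 27 September 2021 and 21 February 2022, so daylight saving is not in effect and Galell Sector is at UTC+13:00.
03:30 Galell Sector − 13h = 14:30 UTC (rolling into the previous day, 8 March 2022).
1 April 2022 is a Friday, so Saturdays fall on 2, 9, 16, 23, 30; the last is April 30.
1 November 2022 is a Tuesday, so the first Monday is November 7.
At the standard offset (UTC+11:15), 14:30 UTC + 11h15m = 01:45 Orax Prefecture standard time (rolling into the next day, 9 March 2022).
The standard-time date in Orax Prefecture, 9 March 2022, does not fall between 30 April and 7 November, so daylight saving is not in effect and Orax Prefecture is at UTC+11:15.
14:30 UTC + 11h15m = 01:45 Orax Prefecture (rolling into the next day, 9 March 2022).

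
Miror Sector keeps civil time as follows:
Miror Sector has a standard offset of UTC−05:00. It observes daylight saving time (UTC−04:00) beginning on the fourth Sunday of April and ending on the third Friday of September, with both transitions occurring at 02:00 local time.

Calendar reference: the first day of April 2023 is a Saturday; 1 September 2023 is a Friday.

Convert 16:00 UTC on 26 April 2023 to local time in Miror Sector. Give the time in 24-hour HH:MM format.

12:00

1 April 2023 is a Saturday, so the first Sunday is April 2 and the fourth is April 23.
1 September 2023 is a Friday, so the first Friday is September 1 and the third is September 15.
At the standard offset (UTC−05:00), 16:00 UTC − 5h = 11:00 Miror Sector standard time.
Daylight saving runs 23 April – 15 September; the standard-time date in Miror Sector, 26 April 2023, is inside that window, so Miror Sector is at UTC−04:00.
16:00 UTC − 4h = 12:00 local.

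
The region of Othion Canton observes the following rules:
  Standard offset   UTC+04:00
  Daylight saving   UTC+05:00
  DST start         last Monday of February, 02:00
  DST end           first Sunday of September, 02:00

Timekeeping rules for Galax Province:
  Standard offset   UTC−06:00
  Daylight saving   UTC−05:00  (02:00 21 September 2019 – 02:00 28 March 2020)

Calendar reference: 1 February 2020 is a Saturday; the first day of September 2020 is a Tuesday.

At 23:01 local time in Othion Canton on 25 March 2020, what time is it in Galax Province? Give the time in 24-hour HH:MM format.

13:01

1 February 2020 is a Saturday, so Mondays fall on 3, 10, 17, 24; the last is February 24.
1 September 2020 is a Tuesday, so the first Sunday is September 6.
25 March 2020 lies within the daylight-saving period (24 February – 6 September), so Othion Canton is on daylight time, UTC+05:00.
23:01 Othion Canton − 5h = 18:01 UTC.
At the standard offset (UTC−06:00), 18:01 UTC − 6h = 12:01 Galax Province standard time.
Daylight saving runs 21 September 2019 – 28 March 2020; the standard-time date in Galax Province, 25 March 2020, is inside that window, so Galax Province is at UTC−05:00.
18:01 UTC − 5h = 13:01 Galax Province.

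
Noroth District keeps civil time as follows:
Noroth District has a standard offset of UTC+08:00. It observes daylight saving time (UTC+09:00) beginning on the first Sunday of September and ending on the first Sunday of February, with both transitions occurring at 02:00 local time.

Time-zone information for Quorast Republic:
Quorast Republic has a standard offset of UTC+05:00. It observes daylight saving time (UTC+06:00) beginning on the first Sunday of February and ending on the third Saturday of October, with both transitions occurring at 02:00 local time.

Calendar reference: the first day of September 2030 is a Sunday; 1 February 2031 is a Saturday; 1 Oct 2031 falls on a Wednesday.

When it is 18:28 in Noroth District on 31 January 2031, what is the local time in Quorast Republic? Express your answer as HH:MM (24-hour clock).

14:28

1 September 2030 is a Sunday, so the first Sunday is September 1.
1 February 2031 is a Saturday, so the first Sunday is February 2.
31 January 2031 falls between 1 September 2030 and 2 February 2031, so daylight saving is in effect and Noroth District is at UTC+09:00.
18:28 Noroth District − 9h = 09:28 UTC.
1 February 2031 is a Saturday, so the first Sunday is February 2.
1 October 2031 is a Wednesday, so the first Saturday is October 4 and the third is October 18.
At the standard offset (UTC+05:00), 09:28 UTC + 5h = 14:28 Quorast Republic standard time.
The standard-time date in Quorast Republic, 31 January 2031, does not fall between 2 February and 18 October, so daylight saving is not in effect and Quorast Republic is at UTC+05:00.
09:28 UTC + 5h = 14:28 Quorast Republic.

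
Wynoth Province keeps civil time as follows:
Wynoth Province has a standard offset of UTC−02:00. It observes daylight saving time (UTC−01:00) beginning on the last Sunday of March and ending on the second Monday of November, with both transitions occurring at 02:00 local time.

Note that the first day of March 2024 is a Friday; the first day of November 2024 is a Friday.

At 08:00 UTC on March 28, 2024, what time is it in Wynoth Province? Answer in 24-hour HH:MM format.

1 March 2024 is a Friday, so Sundays fall on 3, 10, 17, 24, 31; the last is March 31.
1 November 2024 is a Friday, so the first Monday is November 4 and the second is November 11.
At the standard offset (UTC−02:00), 08:00 UTC − 2h = 06:00 Wynoth Province standard time.
Daylight saving runs 31 March – 11 November; the standard-time date in Wynoth Province, March 28, 2024, is outside that window, so Wynoth Province is on standard time at UTC−02:00.
08:00 UTC − 2h = 06:00 local.

06:00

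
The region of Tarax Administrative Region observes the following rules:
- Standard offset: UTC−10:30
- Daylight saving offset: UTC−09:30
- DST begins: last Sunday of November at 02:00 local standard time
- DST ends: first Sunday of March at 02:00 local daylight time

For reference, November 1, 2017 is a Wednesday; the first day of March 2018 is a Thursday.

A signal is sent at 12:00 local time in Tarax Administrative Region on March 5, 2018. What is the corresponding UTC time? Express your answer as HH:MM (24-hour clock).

1 November 2017 is a Wednesday, so Sundays fall on 5, 12, 19, 26; the last is November 26.
1 March 2018 is a Thursday, so the first Sunday is March 4.
March 5, 2018 does not fall between 26 November 2017 and 4 March 2018, so daylight saving is not in effect and Tarax Administrative Region is at UTC−10:30.
12:00 local + 10h30m = 22:30 UTC.

22:30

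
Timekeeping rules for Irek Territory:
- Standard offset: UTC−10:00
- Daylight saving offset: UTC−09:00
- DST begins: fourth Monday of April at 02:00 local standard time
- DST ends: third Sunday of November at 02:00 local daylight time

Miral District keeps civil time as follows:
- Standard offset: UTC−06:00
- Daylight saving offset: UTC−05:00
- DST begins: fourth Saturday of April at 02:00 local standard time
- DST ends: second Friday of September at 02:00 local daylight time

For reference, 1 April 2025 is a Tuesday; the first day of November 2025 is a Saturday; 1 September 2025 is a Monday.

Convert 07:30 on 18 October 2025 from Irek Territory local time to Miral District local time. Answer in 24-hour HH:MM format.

10:30

1 April 2025 is a Tuesday, so the first Monday is April 7 and the fourth is April 28.
1 November 2025 is a Saturday, so the first Sunday is November 2 and the third is November 16.
Daylight saving runs 28 April – 16 November; 18 October 2025 is inside that window, so Irek Territory is at UTC−09:00.
07:30 Irek Territory + 9h = 16:30 UTC.
1 April 2025 is a Tuesday, so the first Saturday is April 5 and the fourth is April 26.
1 September 2025 is a Monday, so the first Friday is September 5 and the second is September 12.
At the standard offset (UTC−06:00), 16:30 UTC − 6h = 10:30 Miral District standard time.
The standard-time date in Miral District, 18 October 2025, does not fall between 26 April and 12 September, so daylight saving is not in effect and Miral District is at UTC−06:00.
16:30 UTC − 6h = 10:30 Miral District.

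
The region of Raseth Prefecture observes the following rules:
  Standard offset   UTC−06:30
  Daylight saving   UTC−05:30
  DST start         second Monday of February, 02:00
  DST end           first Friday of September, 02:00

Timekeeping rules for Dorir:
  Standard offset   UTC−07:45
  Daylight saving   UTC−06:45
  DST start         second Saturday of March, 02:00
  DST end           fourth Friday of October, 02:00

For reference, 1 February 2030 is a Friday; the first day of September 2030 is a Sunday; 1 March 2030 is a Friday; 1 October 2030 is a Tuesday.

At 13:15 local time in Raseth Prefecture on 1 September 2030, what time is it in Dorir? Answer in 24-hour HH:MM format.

1 February 2030 is a Friday, so the first Monday is February 4 and the second is February 11.
1 September 2030 is a Sunday, so the first Friday is September 6.
Daylight saving runs 11 February – 6 September; 1 September 2030 is inside that window, so Raseth Prefecture is at UTC−05:30.
13:15 Raseth Prefecture + 5h30m = 18:45 UTC.
1 March 2030 is a Friday, so the first Saturday is March 2 and the second is March 9.
1 October 2030 is a Tuesday, so the first Friday is October 4 and the fourth is October 25.
At the standard offset (UTC−07:45), 18:45 UTC − 7h45m = 11:00 Dorir standard time.
Daylight saving runs 9 March – 25 October; the standard-time date in Dorir, 1 September 2030, is inside that window, so Dorir is at UTC−06:45.
18:45 UTC − 6h45m = 12:00 Dorir.

12:00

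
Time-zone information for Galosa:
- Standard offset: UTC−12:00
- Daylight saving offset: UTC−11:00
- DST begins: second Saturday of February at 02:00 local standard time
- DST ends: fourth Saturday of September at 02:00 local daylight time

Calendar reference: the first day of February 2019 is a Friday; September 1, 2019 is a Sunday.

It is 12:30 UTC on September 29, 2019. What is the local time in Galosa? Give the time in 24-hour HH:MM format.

00:30

1 February 2019 is a Friday, so the first Saturday is February 2 and the second is February 9.
1 September 2019 is a Sunday, so the first Saturday is September 7 and the fourth is September 28.
At the standard offset (UTC−12:00), 12:30 UTC − 12h = 00:30 Galosa standard time.
The standard-time date in Galosa, September 29, 2019, does not fall between 9 February and 28 September, so daylight saving is not in effect and Galosa is at UTC−12:00.
12:30 UTC − 12h = 00:30 local.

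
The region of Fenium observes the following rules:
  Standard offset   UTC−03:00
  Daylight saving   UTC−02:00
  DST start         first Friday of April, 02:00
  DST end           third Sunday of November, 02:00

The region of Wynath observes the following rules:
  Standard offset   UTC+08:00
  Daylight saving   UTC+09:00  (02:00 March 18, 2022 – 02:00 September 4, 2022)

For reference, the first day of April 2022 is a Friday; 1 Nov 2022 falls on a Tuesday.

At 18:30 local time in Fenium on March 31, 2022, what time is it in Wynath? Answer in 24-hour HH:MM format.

1 April 2022 is a Friday, so the first Friday is April 1.
1 November 2022 is a Tuesday, so the first Sunday is November 6 and the third is November 20.
March 31, 2022 does not fall between 1 April and 20 November, so daylight saving is not in effect and Fenium is at UTC−03:00.
18:30 Fenium + 3h = 21:30 UTC.
At the standard offset (UTC+08:00), 21:30 UTC + 8h = 05:30 Wynath standard time (rolling into the next day, 1 April 2022).
The standard-time date in Wynath, April 1, 2022, falls between 18 March and 4 September, so daylight saving is in effect and Wynath is at UTC+09:00.
21:30 UTC + 9h = 06:30 Wynath (rolling into the next day, 1 April 2022).

06:30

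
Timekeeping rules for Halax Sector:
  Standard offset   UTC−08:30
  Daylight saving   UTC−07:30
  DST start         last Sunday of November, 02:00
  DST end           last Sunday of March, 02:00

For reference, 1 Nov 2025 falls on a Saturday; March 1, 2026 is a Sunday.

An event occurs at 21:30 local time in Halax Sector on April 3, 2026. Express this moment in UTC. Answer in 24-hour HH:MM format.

06:00

1 November 2025 is a Saturday, so Sundays fall on 2, 9, 16, 23, 30; the last is November 30.
1 March 2026 is a Sunday, so Sundays fall on 1, 8, 15, 22, 29; the last is March 29.
Daylight saving runs 30 November 2025 – 29 March 2026; April 3, 2026 is outside that window, so Halax Sector is on standard time at UTC−08:30.
21:30 local + 8h30m = 06:00 UTC (rolling into the next day, 4 April 2026).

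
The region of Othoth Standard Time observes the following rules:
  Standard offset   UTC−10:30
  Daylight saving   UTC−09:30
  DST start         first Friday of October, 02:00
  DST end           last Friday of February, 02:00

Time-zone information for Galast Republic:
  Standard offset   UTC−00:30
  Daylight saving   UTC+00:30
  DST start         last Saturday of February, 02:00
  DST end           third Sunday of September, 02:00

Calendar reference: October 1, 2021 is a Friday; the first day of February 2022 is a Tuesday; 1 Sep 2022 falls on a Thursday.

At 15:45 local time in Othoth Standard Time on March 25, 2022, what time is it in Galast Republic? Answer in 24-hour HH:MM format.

1 October 2021 is a Friday, so the first Friday is October 1.
1 February 2022 is a Tuesday, so Fridays fall on 4, 11, 18, 25; the last is February 25.
March 25, 2022 is outside the daylight-saving period (1 October 2021 – 25 February 2022), so Othoth Standard Time is on standard time, UTC−10:30.
15:45 Othoth Standard Time + 10h30m = 02:15 UTC (rolling into the next day, 26 March 2022).
1 February 2022 is a Tuesday, so Saturdays fall on 5, 12, 19, 26; the last is February 26.
1 September 2022 is a Thursday, so the first Sunday is September 4 and the third is September 18.
At the standard offset (UTC−00:30), 02:15 UTC − 0h30m = 01:45 Galast Republic standard time.
The standard-time date in Galast Republic, March 26, 2022, lies within the daylight-saving period (26 February – 18 September), so Galast Republic is on daylight time, UTC+00:30.
02:15 UTC + 0h30m = 02:45 Galast Republic.

02:45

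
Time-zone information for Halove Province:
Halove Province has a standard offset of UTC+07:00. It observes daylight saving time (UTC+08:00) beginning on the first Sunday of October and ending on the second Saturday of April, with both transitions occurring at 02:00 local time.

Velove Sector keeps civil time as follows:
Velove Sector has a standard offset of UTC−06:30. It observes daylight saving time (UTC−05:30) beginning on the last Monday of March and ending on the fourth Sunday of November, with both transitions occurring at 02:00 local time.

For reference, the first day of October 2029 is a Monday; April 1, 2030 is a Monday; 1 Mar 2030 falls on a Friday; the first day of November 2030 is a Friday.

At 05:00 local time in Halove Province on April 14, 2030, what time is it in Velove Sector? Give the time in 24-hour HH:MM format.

16:30

1 October 2029 is a Monday, so the first Sunday is October 7.
1 April 2030 is a Monday, so the first Saturday is April 6 and the second is April 13.
April 14, 2030 is outside the daylight-saving period (7 October 2029 – 13 April 2030), so Halove Province is on standard time, UTC+07:00.
05:00 Halove Province − 7h = 22:00 UTC (rolling into the previous day, 13 April 2030).
1 March 2030 is a Friday, so Mondays fall on 4, 11, 18, 25; the last is March 25.
1 November 2030 is a Friday, so the first Sunday is November 3 and the fourth is November 24.
At the standard offset (UTC−06:30), 22:00 UTC − 6h30m = 15:30 Velove Sector standard time.
The standard-time date in Velove Sector, April 13, 2030, lies within the daylight-saving period (25 March – 24 November), so Velove Sector is on daylight time, UTC−05:30.
22:00 UTC − 5h30m = 16:30 Velove Sector.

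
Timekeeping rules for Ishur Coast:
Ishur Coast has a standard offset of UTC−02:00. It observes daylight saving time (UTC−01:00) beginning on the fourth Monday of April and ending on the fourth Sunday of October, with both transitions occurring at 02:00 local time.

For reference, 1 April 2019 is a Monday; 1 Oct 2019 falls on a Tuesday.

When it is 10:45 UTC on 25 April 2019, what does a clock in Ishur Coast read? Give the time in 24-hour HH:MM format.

1 April 2019 is a Monday, so the first Monday is April 1 and the fourth is April 22.
1 October 2019 is a Tuesday, so the first Sunday is October 6 and the fourth is October 27.
At the standard offset (UTC−02:00), 10:45 UTC − 2h = 08:45 Ishur Coast standard time.
The standard-time date in Ishur Coast, 25 April 2019, lies within the daylight-saving period (22 April – 27 October), so Ishur Coast is on daylight time, UTC−01:00.
10:45 UTC − 1h = 09:45 local.

09:45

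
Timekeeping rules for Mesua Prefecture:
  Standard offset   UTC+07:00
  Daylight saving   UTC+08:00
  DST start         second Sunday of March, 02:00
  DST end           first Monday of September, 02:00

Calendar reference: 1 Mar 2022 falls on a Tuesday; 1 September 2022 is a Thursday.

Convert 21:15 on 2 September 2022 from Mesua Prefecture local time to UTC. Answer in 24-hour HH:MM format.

1 March 2022 is a Tuesday, so the first Sunday is March 6 and the second is March 13.
1 September 2022 is a Thursday, so the first Monday is September 5.
2 September 2022 falls between 13 March and 5 September, so daylight saving is in effect and Mesua Prefecture is at UTC+08:00.
21:15 local − 8h = 13:15 UTC.

13:15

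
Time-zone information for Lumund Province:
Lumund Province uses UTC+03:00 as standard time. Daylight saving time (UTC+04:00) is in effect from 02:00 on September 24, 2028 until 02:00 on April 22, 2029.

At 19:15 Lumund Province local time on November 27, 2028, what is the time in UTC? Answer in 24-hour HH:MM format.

November 27, 2028 lies within the daylight-saving period (24 September 2028 – 22 April 2029), so Lumund Province is on daylight time, UTC+04:00.
19:15 local − 4h = 15:15 UTC.

15:15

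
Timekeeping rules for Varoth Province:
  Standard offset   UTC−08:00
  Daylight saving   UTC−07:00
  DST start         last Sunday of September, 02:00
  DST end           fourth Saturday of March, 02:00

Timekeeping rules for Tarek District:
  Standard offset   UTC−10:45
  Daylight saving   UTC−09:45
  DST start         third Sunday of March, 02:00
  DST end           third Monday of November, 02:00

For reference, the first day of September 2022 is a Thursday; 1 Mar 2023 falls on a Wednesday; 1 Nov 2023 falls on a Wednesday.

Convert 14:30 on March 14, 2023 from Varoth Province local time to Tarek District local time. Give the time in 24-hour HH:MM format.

1 September 2022 is a Thursday, so Sundays fall on 4, 11, 18, 25; the last is September 25.
1 March 2023 is a Wednesday, so the first Saturday is March 4 and the fourth is March 25.
Daylight saving runs 25 September 2022 – 25 March 2023; March 14, 2023 is inside that window, so Varoth Province is at UTC−07:00.
14:30 Varoth Province + 7h = 21:30 UTC.
1 March 2023 is a Wednesday, so the first Sunday is March 5 and the third is March 19.
1 November 2023 is a Wednesday, so the first Monday is November 6 and the third is November 20.
At the standard offset (UTC−10:45), 21:30 UTC − 10h45m = 10:45 Tarek District standard time.
Daylight saving runs 19 March – 20 November; the standard-time date in Tarek District, March 14, 2023, is outside that window, so Tarek District is on standard time at UTC−10:45.
21:30 UTC − 10h45m = 10:45 Tarek District.

10:45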